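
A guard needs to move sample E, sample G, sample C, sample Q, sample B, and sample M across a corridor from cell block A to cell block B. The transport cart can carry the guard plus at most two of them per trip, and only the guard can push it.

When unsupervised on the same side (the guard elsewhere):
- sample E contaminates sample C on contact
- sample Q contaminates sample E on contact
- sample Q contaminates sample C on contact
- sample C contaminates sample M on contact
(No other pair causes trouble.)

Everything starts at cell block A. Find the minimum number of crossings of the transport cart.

9

Counting alone: the guard can take at most 2 across per trip to cell block B, so moving all 6 needs at least 3 loaded trips out, with a return between consecutive ones — at least 5 crossings.
The safety rule pushes this higher. Following every safe sequence of crossings, the most of the 6 that can be at cell block B as the transport cart arrives there on crossings 5, 7 is 4, 5 respectively — never all 6.
So no plan with fewer than 9 crossings exists, and this one achieves 9:
1. Guard goes to cell block B with sample C and sample E.  [cell block A: sample B, sample G, sample M, sample Q | cell block B: sample C, sample E]
2. Guard goes back to cell block A with sample E.  [cell block A: sample B, sample E, sample G, sample M, sample Q | cell block B: sample C]
3. Guard goes to cell block B with sample E and sample G.  [cell block A: sample B, sample M, sample Q | cell block B: sample C, sample E, sample G]
4. Guard goes back to cell block A with sample E.  [cell block A: sample B, sample E, sample M, sample Q | cell block B: sample C, sample G]
5. Guard goes to cell block B with sample B and sample E.  [cell block A: sample M, sample Q | cell block B: sample B, sample C, sample E, sample G]
6. Guard goes back to cell block A with sample E.  [cell block A: sample E, sample M, sample Q | cell block B: sample B, sample C, sample G]
7. Guard goes to cell block B with sample E and sample M.  [cell block A: sample Q | cell block B: sample B, sample C, sample E, sample G, sample M]
8. Guard goes back to cell block A with sample C.  [cell block A: sample C, sample Q | cell block B: sample B, sample E, sample G, sample M]
9. Guard goes to cell block B with sample C and sample Q.  [cell block A: — | cell block B: sample B, sample C, sample E, sample G, sample M, sample Q]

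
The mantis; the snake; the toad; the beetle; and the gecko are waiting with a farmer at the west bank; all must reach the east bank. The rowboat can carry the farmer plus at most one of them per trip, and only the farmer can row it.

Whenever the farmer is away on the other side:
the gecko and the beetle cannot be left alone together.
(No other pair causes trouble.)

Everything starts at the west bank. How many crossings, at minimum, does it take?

9

Counting alone: the farmer can take at most 1 across per trip to the east bank, so moving all 5 needs at least 5 loaded trips out, with a return between consecutive ones — at least 9 crossings.
The plan below uses exactly 9 crossings, so it is optimal:
1. Farmer goes to the east bank with the beetle.
2. Farmer goes back to the west bank alone.
3. Farmer goes to the east bank with the mantis.
4. Farmer goes back to the west bank alone.
5. Farmer goes to the east bank with the snake.
6. Farmer goes back to the west bank alone.
7. Farmer goes to the east bank with the toad.
8. Farmer goes back to the west bank alone.
9. Farmer goes to the east bank with the gecko.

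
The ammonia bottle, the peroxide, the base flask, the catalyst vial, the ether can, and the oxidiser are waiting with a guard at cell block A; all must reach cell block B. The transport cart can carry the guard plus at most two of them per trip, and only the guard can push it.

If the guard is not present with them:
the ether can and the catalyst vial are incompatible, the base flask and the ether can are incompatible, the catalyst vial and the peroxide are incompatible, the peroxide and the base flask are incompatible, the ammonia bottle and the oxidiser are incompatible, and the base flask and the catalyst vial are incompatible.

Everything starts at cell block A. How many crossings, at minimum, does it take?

Whatever the first load, the items left behind include a forbidden pair without the guard. No opening move is safe, so no plan exists.

impossible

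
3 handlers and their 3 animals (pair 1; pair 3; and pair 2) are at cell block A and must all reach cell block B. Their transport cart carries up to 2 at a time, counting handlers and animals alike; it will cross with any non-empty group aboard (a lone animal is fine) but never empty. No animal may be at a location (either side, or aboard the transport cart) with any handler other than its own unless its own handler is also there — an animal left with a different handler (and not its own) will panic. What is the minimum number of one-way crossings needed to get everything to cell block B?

Counting alone: each trip to cell block B takes at most 2 across and each return brings at least 1 back, so after t trips out (and t−1 returns) at most 2t − (t−1) of the 6 are across; that first reaches 6 at t = 5, so at least 9 crossings are needed.
The safety rule pushes this higher. Following every safe sequence of crossings, the most of the 6 that can be at cell block B as the transport cart arrives there on crossing 9 is 5 — never all 6.
So no plan with fewer than 11 crossings exists, and this one achieves 11:
1. animal 1 and handler 1 cross → cell block B.
2. handler 1 crosses ← cell block A.
3. animal 2 and animal 3 cross → cell block B.
4. animal 1 crosses ← cell block A.
5. handler 2 and handler 3 cross → cell block B.
6. animal 3 and handler 3 cross ← cell block A.
7. handler 1 and handler 3 cross → cell block B.
8. animal 2 crosses ← cell block A.
9. animal 1 and animal 3 cross → cell block B.
10. handler 2 crosses ← cell block A.
11. animal 2 and handler 2 cross → cell block B.

11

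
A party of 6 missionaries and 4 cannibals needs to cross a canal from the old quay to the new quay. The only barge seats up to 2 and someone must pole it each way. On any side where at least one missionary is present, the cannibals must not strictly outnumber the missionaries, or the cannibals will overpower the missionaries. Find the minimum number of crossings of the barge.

Counting alone: each trip to the new quay takes at most 2 across and each return brings at least 1 back, so after t trips out (and t−1 returns) at most 2t − (t−1) of the 10 are across; that first reaches 10 at t = 9, so at least 17 crossings are needed.
The plan below uses exactly 17 crossings, so it is optimal:
1. 2 cannibals → the new quay.  (the old quay: 6M 2C; the new quay: 0M 2C)
2. 1 cannibal ← the old quay.  (the old quay: 6M 3C; the new quay: 0M 1C)
3. 2 cannibals → the new quay.  (the old quay: 6M 1C; the new quay: 0M 3C)
4. 1 cannibal ← the old quay.  (the old quay: 6M 2C; the new quay: 0M 2C)
5. 2 missionaries → the new quay.  (the old quay: 4M 2C; the new quay: 2M 2C)
6. 1 cannibal ← the old quay.  (the old quay: 4M 3C; the new quay: 2M 1C)
7. 1 missionary and 1 cannibal → the new quay.  (the old quay: 3M 2C; the new quay: 3M 2C)
8. 1 cannibal ← the old quay.  (the old quay: 3M 3C; the new quay: 3M 1C)
9. 2 cannibals → the new quay.  (the old quay: 3M 1C; the new quay: 3M 3C)
10. 1 cannibal ← the old quay.  (the old quay: 3M 2C; the new quay: 3M 2C)
11. 1 missionary and 1 cannibal → the new quay.  (the old quay: 2M 1C; the new quay: 4M 3C)
12. 1 cannibal ← the old quay.  (the old quay: 2M 2C; the new quay: 4M 2C)
13. 2 cannibals → the new quay.  (the old quay: 2M 0C; the new quay: 4M 4C)
14. 1 cannibal ← the old quay.  (the old quay: 2M 1C; the new quay: 4M 3C)
15. 1 missionary and 1 cannibal → the new quay.  (the old quay: 1M 0C; the new quay: 5M 4C)
16. 1 cannibal ← the old quay.  (the old quay: 1M 1C; the new quay: 5M 3C)
17. 1 missionary and 1 cannibal → the new quay.  (the old quay: 0M 0C; the new quay: 6M 4C)

17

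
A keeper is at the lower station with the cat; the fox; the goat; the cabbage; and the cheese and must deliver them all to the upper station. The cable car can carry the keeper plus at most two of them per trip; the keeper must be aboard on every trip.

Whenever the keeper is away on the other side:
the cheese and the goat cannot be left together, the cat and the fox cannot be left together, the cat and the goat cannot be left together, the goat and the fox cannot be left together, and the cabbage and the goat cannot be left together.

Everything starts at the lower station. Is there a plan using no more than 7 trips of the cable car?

Yes

Yes — this plan uses 7 crossings (≤ 7):
1. Keeper goes to the upper station with the cat and the goat.
2. Keeper goes back to the lower station with the cat.
3. Keeper goes to the upper station with the cabbage and the cat.
4. Keeper goes back to the lower station with the goat.
5. Keeper goes to the upper station with the cheese and the fox.
6. Keeper goes back to the lower station with the cat.
7. Keeper goes to the upper station with the cat and the goat.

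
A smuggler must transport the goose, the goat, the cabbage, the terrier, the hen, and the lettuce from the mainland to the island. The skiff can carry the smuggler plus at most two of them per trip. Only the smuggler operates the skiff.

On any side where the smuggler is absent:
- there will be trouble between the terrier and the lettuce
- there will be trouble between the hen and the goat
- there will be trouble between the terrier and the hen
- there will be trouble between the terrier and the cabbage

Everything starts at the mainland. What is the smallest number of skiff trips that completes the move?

Counting alone: the smuggler can take at most 2 across per trip to the island, so moving all 6 needs at least 3 loaded trips out, with a return between consecutive ones — at least 5 crossings.
The safety rule pushes this higher. Following every safe sequence of crossings, the most of the 6 that can be at the island as the skiff arrives there on crossing 5 is 5 — never all 6.
So no plan with fewer than 7 crossings exists, and this one achieves 7:
1. Smuggler goes to the island with the goat and the terrier.  [the mainland: the cabbage, the goose, the hen, the lettuce | the island: the goat, the terrier]
2. Smuggler goes back to the mainland alone.  [the mainland: the cabbage, the goose, the hen, the lettuce | the island: the goat, the terrier]
3. Smuggler goes to the island with the goose.  [the mainland: the cabbage, the hen, the lettuce | the island: the goat, the goose, the terrier]
4. Smuggler goes back to the mainland alone.  [the mainland: the cabbage, the hen, the lettuce | the island: the goat, the goose, the terrier]
5. Smuggler goes to the island with the cabbage and the lettuce.  [the mainland: the hen | the island: the cabbage, the goat, the goose, the lettuce, the terrier]
6. Smuggler goes back to the mainland with the terrier.  [the mainland: the hen, the terrier | the island: the cabbage, the goat, the goose, the lettuce]
7. Smuggler goes to the island with the hen and the terrier.  [the mainland: — | the island: the cabbage, the goat, the goose, the hen, the lettuce, the terrier]

7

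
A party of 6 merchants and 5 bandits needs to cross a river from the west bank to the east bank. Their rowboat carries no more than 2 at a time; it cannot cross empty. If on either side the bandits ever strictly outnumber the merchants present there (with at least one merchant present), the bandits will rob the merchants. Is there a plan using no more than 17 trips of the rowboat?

Counting alone: each trip to the east bank takes at most 2 across and each return brings at least 1 back, so after t trips out (and t−1 returns) at most 2t − (t−1) of the 11 are across; that first reaches 11 at t = 10, so at least 19 crossings are needed.
Since 17 < 19, 17 crossings cannot be enough. (The shortest complete plan in fact takes 19:)
1. 2 bandits → the east bank.  (the west bank: 6M 3B; the east bank: 0M 2B)
2. 1 bandit ← the west bank.  (the west bank: 6M 4B; the east bank: 0M 1B)
3. 2 bandits → the east bank.  (the west bank: 6M 2B; the east bank: 0M 3B)
4. 1 bandit ← the west bank.  (the west bank: 6M 3B; the east bank: 0M 2B)
5. 2 merchants → the east bank.  (the west bank: 4M 3B; the east bank: 2M 2B)
6. 1 bandit ← the west bank.  (the west bank: 4M 4B; the east bank: 2M 1B)
7. 1 merchant and 1 bandit → the east bank.  (the west bank: 3M 3B; the east bank: 3M 2B)
8. 1 merchant ← the west bank.  (the west bank: 4M 3B; the east bank: 2M 2B)
9. 1 merchant and 1 bandit → the east bank.  (the west bank: 3M 2B; the east bank: 3M 3B)
10. 1 bandit ← the west bank.  (the west bank: 3M 3B; the east bank: 3M 2B)
11. 1 merchant and 1 bandit → the east bank.  (the west bank: 2M 2B; the east bank: 4M 3B)
12. 1 merchant ← the west bank.  (the west bank: 3M 2B; the east bank: 3M 3B)
13. 1 merchant and 1 bandit → the east bank.  (the west bank: 2M 1B; the east bank: 4M 4B)
14. 1 bandit ← the west bank.  (the west bank: 2M 2B; the east bank: 4M 3B)
15. 1 merchant and 1 bandit → the east bank.  (the west bank: 1M 1B; the east bank: 5M 4B)
16. 1 merchant ← the west bank.  (the west bank: 2M 1B; the east bank: 4M 4B)
17. 1 merchant and 1 bandit → the east bank.  (the west bank: 1M 0B; the east bank: 5M 5B)
18. 1 bandit ← the west bank.  (the west bank: 1M 1B; the east bank: 5M 4B)
19. 1 merchant and 1 bandit → the east bank.  (the west bank: 0M 0B; the east bank: 6M 5B)

No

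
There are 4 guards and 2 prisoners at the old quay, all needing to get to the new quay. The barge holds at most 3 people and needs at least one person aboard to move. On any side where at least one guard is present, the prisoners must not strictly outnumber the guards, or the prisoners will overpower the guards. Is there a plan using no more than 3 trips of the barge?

Counting alone: each trip to the new quay takes at most 3 across and each return brings at least 1 back, so after t trips out (and t−1 returns) at most 3t − (t−1) of the 6 are across; that first reaches 6 at t = 3, so at least 5 crossings are needed.
Since 3 < 5, 3 crossings cannot be enough. (The shortest complete plan in fact takes 5:)
1. 2 prisoners → the new quay.  (the old quay: 4G 0P; the new quay: 0G 2P)
2. 1 prisoner ← the old quay.  (the old quay: 4G 1P; the new quay: 0G 1P)
3. 2 guards and 1 prisoner → the new quay.  (the old quay: 2G 0P; the new quay: 2G 2P)
4. 1 prisoner ← the old quay.  (the old quay: 2G 1P; the new quay: 2G 1P)
5. 2 guards and 1 prisoner → the new quay.  (the old quay: 0G 0P; the new quay: 4G 2P)

No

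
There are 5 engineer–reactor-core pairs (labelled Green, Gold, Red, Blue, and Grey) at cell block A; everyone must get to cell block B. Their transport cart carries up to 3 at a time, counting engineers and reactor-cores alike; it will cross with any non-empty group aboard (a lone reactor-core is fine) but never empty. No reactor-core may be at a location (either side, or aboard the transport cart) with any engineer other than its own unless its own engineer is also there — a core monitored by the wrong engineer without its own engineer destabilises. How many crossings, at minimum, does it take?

11

Counting alone: each trip to cell block B takes at most 3 across and each return brings at least 1 back, so after t trips out (and t−1 returns) at most 3t − (t−1) of the 10 are across; that first reaches 10 at t = 5, so at least 9 crossings are needed.
The safety rule pushes this higher. Following every safe sequence of crossings, the most of the 10 that can be at cell block B as the transport cart arrives there on crossing 9 is 9 — never all 10.
So no plan with fewer than 11 crossings exists, and this one achieves 11:
1. engineer Green and reactor-core Green cross → cell block B.
2. engineer Green crosses ← cell block A.
3. reactor-core Blue, reactor-core Gold, and reactor-core Red cross → cell block B.
4. reactor-core Green crosses ← cell block A.
5. engineer Blue, engineer Gold, and engineer Red cross → cell block B.
6. engineer Gold and reactor-core Gold cross ← cell block A.
7. engineer Gold, engineer Green, and engineer Grey cross → cell block B.
8. reactor-core Red crosses ← cell block A.
9. reactor-core Gold and reactor-core Green cross → cell block B.
10. reactor-core Green crosses ← cell block A.
11. reactor-core Green, reactor-core Grey, and reactor-core Red cross → cell block B.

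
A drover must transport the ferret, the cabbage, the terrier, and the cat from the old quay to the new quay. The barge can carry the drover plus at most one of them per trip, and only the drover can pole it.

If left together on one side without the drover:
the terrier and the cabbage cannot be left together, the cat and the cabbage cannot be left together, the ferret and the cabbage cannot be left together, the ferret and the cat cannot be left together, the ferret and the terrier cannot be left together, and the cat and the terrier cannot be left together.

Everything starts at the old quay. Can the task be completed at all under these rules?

No

Whatever the first load, the items left behind include a forbidden pair without the drover. No opening move is safe, so no plan exists.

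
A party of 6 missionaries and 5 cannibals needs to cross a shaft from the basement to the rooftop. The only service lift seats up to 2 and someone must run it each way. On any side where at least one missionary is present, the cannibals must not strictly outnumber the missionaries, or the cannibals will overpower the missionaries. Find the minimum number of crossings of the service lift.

Counting alone: each trip to the rooftop takes at most 2 across and each return brings at least 1 back, so after t trips out (and t−1 returns) at most 2t − (t−1) of the 11 are across; that first reaches 11 at t = 10, so at least 19 crossings are needed.
The plan below uses exactly 19 crossings, so it is optimal:
1. 2 cannibals → the rooftop.  (the basement: 6M 3C; the rooftop: 0M 2C)
2. 1 cannibal ← the basement.  (the basement: 6M 4C; the rooftop: 0M 1C)
3. 2 cannibals → the rooftop.  (the basement: 6M 2C; the rooftop: 0M 3C)
4. 1 cannibal ← the basement.  (the basement: 6M 3C; the rooftop: 0M 2C)
5. 2 missionaries → the rooftop.  (the basement: 4M 3C; the rooftop: 2M 2C)
6. 1 cannibal ← the basement.  (the basement: 4M 4C; the rooftop: 2M 1C)
7. 1 missionary and 1 cannibal → the rooftop.  (the basement: 3M 3C; the rooftop: 3M 2C)
8. 1 missionary ← the basement.  (the basement: 4M 3C; the rooftop: 2M 2C)
9. 1 missionary and 1 cannibal → the rooftop.  (the basement: 3M 2C; the rooftop: 3M 3C)
10. 1 cannibal ← the basement.  (the basement: 3M 3C; the rooftop: 3M 2C)
11. 1 missionary and 1 cannibal → the rooftop.  (the basement: 2M 2C; the rooftop: 4M 3C)
12. 1 missionary ← the basement.  (the basement: 3M 2C; the rooftop: 3M 3C)
13. 1 missionary and 1 cannibal → the rooftop.  (the basement: 2M 1C; the rooftop: 4M 4C)
14. 1 cannibal ← the basement.  (the basement: 2M 2C; the rooftop: 4M 3C)
15. 1 missionary and 1 cannibal → the rooftop.  (the basement: 1M 1C; the rooftop: 5M 4C)
16. 1 missionary ← the basement.  (the basement: 2M 1C; the rooftop: 4M 4C)
17. 1 missionary and 1 cannibal → the rooftop.  (the basement: 1M 0C; the rooftop: 5M 5C)
18. 1 cannibal ← the basement.  (the basement: 1M 1C; the rooftop: 5M 4C)
19. 1 missionary and 1 cannibal → the rooftop.  (the basement: 0M 0C; the rooftop: 6M 5C)

19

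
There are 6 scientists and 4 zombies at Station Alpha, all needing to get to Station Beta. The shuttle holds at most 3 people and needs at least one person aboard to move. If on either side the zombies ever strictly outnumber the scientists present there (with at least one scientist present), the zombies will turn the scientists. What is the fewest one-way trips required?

9

Counting alone: each trip to Station Beta takes at most 3 across and each return brings at least 1 back, so after t trips out (and t−1 returns) at most 3t − (t−1) of the 10 are across; that first reaches 10 at t = 5, so at least 9 crossings are needed.
The plan below uses exactly 9 crossings, so it is optimal:
1. 2 zombies → Station Beta.  (Station Alpha: 6S 2Z; Station Beta: 0S 2Z)
2. 1 zombie ← Station Alpha.  (Station Alpha: 6S 3Z; Station Beta: 0S 1Z)
3. 3 zombies → Station Beta.  (Station Alpha: 6S 0Z; Station Beta: 0S 4Z)
4. 1 zombie ← Station Alpha.  (Station Alpha: 6S 1Z; Station Beta: 0S 3Z)
5. 3 scientists → Station Beta.  (Station Alpha: 3S 1Z; Station Beta: 3S 3Z)
6. 1 zombie ← Station Alpha.  (Station Alpha: 3S 2Z; Station Beta: 3S 2Z)
7. 1 scientist and 2 zombies → Station Beta.  (Station Alpha: 2S 0Z; Station Beta: 4S 4Z)
8. 1 zombie ← Station Alpha.  (Station Alpha: 2S 1Z; Station Beta: 4S 3Z)
9. 2 scientists and 1 zombie → Station Beta.  (Station Alpha: 0S 0Z; Station Beta: 6S 4Z)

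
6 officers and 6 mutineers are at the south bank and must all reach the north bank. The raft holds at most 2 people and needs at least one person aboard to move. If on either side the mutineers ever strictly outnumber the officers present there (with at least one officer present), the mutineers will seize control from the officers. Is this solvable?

Following every safe sequence of crossings from the start, the most of the 12 that can be at the north bank as the raft arrives there on crossings 1, 3, 5, 7, 9 is 2, 3, 4, 5, 6 respectively; the best ever achieved is 6 of 12.
From crossing 11 on, no configuration arises that was not already reachable earlier: only 15 distinct safe configurations (who is on which side, and where the raft is) can ever be reached, none of them has everyone across, and every continuation just revisits them. They are: 0 officers + 0 mutineers across (raft back at the start); 0 officers + 1 mutineer across (raft there); 0 officers + 1 mutineer across (raft back at the start); 0 officers + 2 mutineers across (raft there); 0 officers + 2 mutineers across (raft back at the start); 0 officers + 3 mutineers across (raft there); 0 officers + 3 mutineers across (raft back at the start); 0 officers + 4 mutineers across (raft there); 0 officers + 4 mutineers across (raft back at the start); 0 officers + 5 mutineers across (raft there); 0 officers + 5 mutineers across (raft back at the start); 0 officers + 6 mutineers across (raft there); 1 officer + 1 mutineer across (raft there); 1 officer + 1 mutineer across (raft back at the start); 2 officers + 2 mutineers across (raft there). So no valid plan exists.

No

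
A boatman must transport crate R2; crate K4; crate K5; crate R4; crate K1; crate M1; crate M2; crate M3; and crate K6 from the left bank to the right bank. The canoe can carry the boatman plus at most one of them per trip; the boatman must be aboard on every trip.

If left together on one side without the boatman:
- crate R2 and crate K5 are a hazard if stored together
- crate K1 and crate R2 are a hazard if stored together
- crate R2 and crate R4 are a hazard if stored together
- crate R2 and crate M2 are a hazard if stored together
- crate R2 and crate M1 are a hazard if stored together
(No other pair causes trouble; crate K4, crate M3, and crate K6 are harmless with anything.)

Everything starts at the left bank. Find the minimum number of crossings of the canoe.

Following every safe sequence of crossings from the start, the most of the 9 that can be at the right bank as the canoe arrives there on crossings 1, 3, 5, 7, 9 is 1, 2, 3, 4, 5 respectively; the best ever achieved is 5 of 9.
From crossing 11 on, no configuration arises that was not already reachable earlier: only 104 distinct safe configurations (who is on which side, and where the canoe is) can ever be reached, none of them has everyone across, and every continuation just revisits them. So no valid plan exists.

impossible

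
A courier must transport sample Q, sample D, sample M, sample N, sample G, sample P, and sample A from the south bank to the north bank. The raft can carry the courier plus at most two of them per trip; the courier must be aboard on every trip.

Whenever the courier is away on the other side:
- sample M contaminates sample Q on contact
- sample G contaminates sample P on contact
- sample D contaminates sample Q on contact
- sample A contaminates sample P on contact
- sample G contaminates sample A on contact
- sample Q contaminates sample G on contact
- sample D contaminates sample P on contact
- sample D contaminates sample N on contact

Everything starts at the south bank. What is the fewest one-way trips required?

Whatever the first load, the items left behind include a forbidden pair without the courier. No opening move is safe, so no plan exists.

impossible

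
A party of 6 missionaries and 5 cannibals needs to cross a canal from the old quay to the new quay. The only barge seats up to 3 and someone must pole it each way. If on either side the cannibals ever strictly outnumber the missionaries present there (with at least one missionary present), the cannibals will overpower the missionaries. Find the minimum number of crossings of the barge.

Counting alone: each trip to the new quay takes at most 3 across and each return brings at least 1 back, so after t trips out (and t−1 returns) at most 3t − (t−1) of the 11 are across; that first reaches 11 at t = 5, so at least 9 crossings are needed.
The plan below uses exactly 9 crossings, so it is optimal:
1. 3 cannibals → the new quay.  (the old quay: 6M 2C; the new quay: 0M 3C)
2. 1 cannibal ← the old quay.  (the old quay: 6M 3C; the new quay: 0M 2C)
3. 3 missionaries → the new quay.  (the old quay: 3M 3C; the new quay: 3M 2C)
4. 1 missionary ← the old quay.  (the old quay: 4M 3C; the new quay: 2M 2C)
5. 2 missionaries and 1 cannibal → the new quay.  (the old quay: 2M 2C; the new quay: 4M 3C)
6. 1 missionary ← the old quay.  (the old quay: 3M 2C; the new quay: 3M 3C)
7. 2 missionaries and 1 cannibal → the new quay.  (the old quay: 1M 1C; the new quay: 5M 4C)
8. 1 missionary ← the old quay.  (the old quay: 2M 1C; the new quay: 4M 4C)
9. 2 missionaries and 1 cannibal → the new quay.  (the old quay: 0M 0C; the new quay: 6M 5C)

9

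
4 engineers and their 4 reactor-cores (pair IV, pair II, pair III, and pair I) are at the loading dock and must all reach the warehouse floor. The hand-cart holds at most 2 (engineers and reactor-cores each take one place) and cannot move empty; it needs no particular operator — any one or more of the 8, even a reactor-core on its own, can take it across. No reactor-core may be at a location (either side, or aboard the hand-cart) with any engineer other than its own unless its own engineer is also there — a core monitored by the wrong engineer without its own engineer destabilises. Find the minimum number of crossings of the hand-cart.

impossible

Following every safe sequence of crossings from the start, the most of the 8 that can be at the warehouse floor as the hand-cart arrives there on crossings 1, 3, 5 is 2, 3, 4 respectively; the best ever achieved is 4 of 8.
From crossing 7 on, no configuration arises that was not already reachable earlier: only 44 distinct safe configurations (who is on which side, and where the hand-cart is) can ever be reached, none of them has everyone across, and every continuation just revisits them. So no valid plan exists.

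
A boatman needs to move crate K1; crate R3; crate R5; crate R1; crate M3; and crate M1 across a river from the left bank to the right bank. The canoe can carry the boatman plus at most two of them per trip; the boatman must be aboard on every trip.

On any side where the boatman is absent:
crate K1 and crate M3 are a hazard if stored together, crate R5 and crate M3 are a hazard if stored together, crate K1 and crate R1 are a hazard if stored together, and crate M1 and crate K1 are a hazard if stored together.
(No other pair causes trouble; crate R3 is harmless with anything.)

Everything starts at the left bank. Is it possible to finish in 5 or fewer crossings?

Counting alone: the boatman can take at most 2 across per trip to the right bank, so moving all 6 needs at least 3 loaded trips out, with a return between consecutive ones — at least 5 crossings.
The safety rule pushes this higher. Following every safe sequence of crossings, the most of the 6 that can be at the right bank as the canoe arrives there on crossing 5 is 5 — never all 6.
So the move cannot be finished within 5 crossings. (The shortest complete plan takes 7:)
1. Boatman goes to the right bank with crate K1 and crate R5.
2. Boatman goes back to the left bank alone.
3. Boatman goes to the right bank with crate R3.
4. Boatman goes back to the left bank alone.
5. Boatman goes to the right bank with crate M1 and crate R1.
6. Boatman goes back to the left bank with crate K1.
7. Boatman goes to the right bank with crate K1 and crate M3.

No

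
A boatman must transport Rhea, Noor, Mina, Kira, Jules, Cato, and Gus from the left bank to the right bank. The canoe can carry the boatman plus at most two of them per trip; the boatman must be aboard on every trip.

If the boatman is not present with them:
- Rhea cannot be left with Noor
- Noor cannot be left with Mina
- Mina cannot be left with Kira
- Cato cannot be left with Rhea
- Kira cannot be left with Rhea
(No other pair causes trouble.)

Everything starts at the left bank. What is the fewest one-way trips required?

9

Counting alone: the boatman can take at most 2 across per trip to the right bank, so moving all 7 needs at least 4 loaded trips out, with a return between consecutive ones — at least 7 crossings.
The safety rule pushes this higher. Following every safe sequence of crossings, the most of the 7 that can be at the right bank as the canoe arrives there on crossing 7 is 6 — never all 7.
So no plan with fewer than 9 crossings exists, and this one achieves 9:
1. Boatman goes to the right bank with Mina and Rhea.  [the left bank: Cato, Gus, Jules, Kira, Noor | the right bank: Mina, Rhea]
2. Boatman goes back to the left bank alone.  [the left bank: Cato, Gus, Jules, Kira, Noor | the right bank: Mina, Rhea]
3. Boatman goes to the right bank with Noor.  [the left bank: Cato, Gus, Jules, Kira | the right bank: Mina, Noor, Rhea]
4. Boatman goes back to the left bank with Mina and Rhea.  [the left bank: Cato, Gus, Jules, Kira, Mina, Rhea | the right bank: Noor]
5. Boatman goes to the right bank with Cato and Kira.  [the left bank: Gus, Jules, Mina, Rhea | the right bank: Cato, Kira, Noor]
6. Boatman goes back to the left bank alone.  [the left bank: Gus, Jules, Mina, Rhea | the right bank: Cato, Kira, Noor]
7. Boatman goes to the right bank with Gus and Jules.  [the left bank: Mina, Rhea | the right bank: Cato, Gus, Jules, Kira, Noor]
8. Boatman goes back to the left bank alone.  [the left bank: Mina, Rhea | the right bank: Cato, Gus, Jules, Kira, Noor]
9. Boatman goes to the right bank with Mina and Rhea.  [the left bank: — | the right bank: Cato, Gus, Jules, Kira, Mina, Noor, Rhea]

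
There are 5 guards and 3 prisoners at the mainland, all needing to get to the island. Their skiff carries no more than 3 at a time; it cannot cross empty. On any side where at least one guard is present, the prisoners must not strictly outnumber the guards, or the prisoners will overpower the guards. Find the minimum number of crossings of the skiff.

7

Counting alone: each trip to the island takes at most 3 across and each return brings at least 1 back, so after t trips out (and t−1 returns) at most 3t − (t−1) of the 8 are across; that first reaches 8 at t = 4, so at least 7 crossings are needed.
The plan below uses exactly 7 crossings, so it is optimal:
1. 2 prisoners → the island.  (the mainland: 5G 1P; the island: 0G 2P)
2. 1 prisoner ← the mainland.  (the mainland: 5G 2P; the island: 0G 1P)
3. 2 guards and 1 prisoner → the island.  (the mainland: 3G 1P; the island: 2G 2P)
4. 1 prisoner ← the mainland.  (the mainland: 3G 2P; the island: 2G 1P)
5. 1 guard and 2 prisoners → the island.  (the mainland: 2G 0P; the island: 3G 3P)
6. 1 prisoner ← the mainland.  (the mainland: 2G 1P; the island: 3G 2P)
7. 2 guards and 1 prisoner → the island.  (the mainland: 0G 0P; the island: 5G 3P)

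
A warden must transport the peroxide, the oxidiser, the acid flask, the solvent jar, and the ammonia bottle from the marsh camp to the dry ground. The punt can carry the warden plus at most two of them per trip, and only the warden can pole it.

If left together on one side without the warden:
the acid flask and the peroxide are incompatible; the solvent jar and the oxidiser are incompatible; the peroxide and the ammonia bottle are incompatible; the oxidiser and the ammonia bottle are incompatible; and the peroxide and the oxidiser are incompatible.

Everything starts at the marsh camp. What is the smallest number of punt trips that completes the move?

7

Counting alone: the warden can take at most 2 across per trip to the dry ground, so moving all 5 needs at least 3 loaded trips out, with a return between consecutive ones — at least 5 crossings.
The safety rule pushes this higher. Following every safe sequence of crossings, the most of the 5 that can be at the dry ground as the punt arrives there on crossing 5 is 4 — never all 5.
So no plan with fewer than 7 crossings exists, and this one achieves 7:
1. Warden goes to the dry ground with the oxidiser and the peroxide.  [the marsh camp: the acid flask, the ammonia bottle, the solvent jar | the dry ground: the oxidiser, the peroxide]
2. Warden goes back to the marsh camp with the peroxide.  [the marsh camp: the acid flask, the ammonia bottle, the peroxide, the solvent jar | the dry ground: the oxidiser]
3. Warden goes to the dry ground with the acid flask and the peroxide.  [the marsh camp: the ammonia bottle, the solvent jar | the dry ground: the acid flask, the oxidiser, the peroxide]
4. Warden goes back to the marsh camp with the peroxide.  [the marsh camp: the ammonia bottle, the peroxide, the solvent jar | the dry ground: the acid flask, the oxidiser]
5. Warden goes to the dry ground with the ammonia bottle and the solvent jar.  [the marsh camp: the peroxide | the dry ground: the acid flask, the ammonia bottle, the oxidiser, the solvent jar]
6. Warden goes back to the marsh camp with the oxidiser.  [the marsh camp: the oxidiser, the peroxide | the dry ground: the acid flask, the ammonia bottle, the solvent jar]
7. Warden goes to the dry ground with the oxidiser and the peroxide.  [the marsh camp: — | the dry ground: the acid flask, the ammonia bottle, the oxidiser, the peroxide, the solvent jar]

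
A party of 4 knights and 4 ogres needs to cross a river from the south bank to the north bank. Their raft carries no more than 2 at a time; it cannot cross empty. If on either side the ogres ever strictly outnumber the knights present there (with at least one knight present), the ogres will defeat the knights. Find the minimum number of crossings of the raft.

impossible

Following every safe sequence of crossings from the start, the most of the 8 that can be at the north bank as the raft arrives there on crossings 1, 3, 5 is 2, 3, 4 respectively; the best ever achieved is 4 of 8.
From crossing 7 on, no configuration arises that was not already reachable earlier: only 11 distinct safe configurations (who is on which side, and where the raft is) can ever be reached, none of them has everyone across, and every continuation just revisits them. They are: 0 knights + 0 ogres across (raft back at the start); 0 knights + 1 ogre across (raft there); 0 knights + 1 ogre across (raft back at the start); 0 knights + 2 ogres across (raft there); 0 knights + 2 ogres across (raft back at the start); 0 knights + 3 ogres across (raft there); 0 knights + 3 ogres across (raft back at the start); 0 knights + 4 ogres across (raft there); 1 knight + 1 ogre across (raft there); 1 knight + 1 ogre across (raft back at the start); 2 knights + 2 ogres across (raft there). So no valid plan exists.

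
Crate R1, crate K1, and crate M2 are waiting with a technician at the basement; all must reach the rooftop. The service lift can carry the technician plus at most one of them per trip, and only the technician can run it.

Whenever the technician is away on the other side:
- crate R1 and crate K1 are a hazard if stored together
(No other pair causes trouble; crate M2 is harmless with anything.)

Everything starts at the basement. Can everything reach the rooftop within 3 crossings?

Counting alone: the technician can take at most 1 across per trip to the rooftop, so moving all 3 needs at least 3 loaded trips out, with a return between consecutive ones — at least 5 crossings.
Since 3 < 5, 3 crossings cannot be enough. (The shortest complete plan in fact takes 5:)
1. Technician goes to the rooftop with crate R1.  [the basement: crate K1, crate M2 | the rooftop: crate R1]
2. Technician goes back to the basement alone.  [the basement: crate K1, crate M2 | the rooftop: crate R1]
3. Technician goes to the rooftop with crate M2.  [the basement: crate K1 | the rooftop: crate M2, crate R1]
4. Technician goes back to the basement alone.  [the basement: crate K1 | the rooftop: crate M2, crate R1]
5. Technician goes to the rooftop with crate K1.  [the basement: — | the rooftop: crate K1, crate M2, crate R1]

No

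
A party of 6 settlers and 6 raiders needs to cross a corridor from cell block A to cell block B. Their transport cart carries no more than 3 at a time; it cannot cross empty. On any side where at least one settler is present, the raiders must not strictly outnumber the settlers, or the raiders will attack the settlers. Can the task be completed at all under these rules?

No

Following every safe sequence of crossings from the start, the most of the 12 that can be at cell block B as the transport cart arrives there on crossings 1, 3, 5 is 3, 5, 6 respectively; the best ever achieved is 6 of 12.
From crossing 7 on, no configuration arises that was not already reachable earlier: only 17 distinct safe configurations (who is on which side, and where the transport cart is) can ever be reached, none of them has everyone across, and every continuation just revisits them. They are: 0 settlers + 0 raiders across (transport cart back at the start); 0 settlers + 1 raider across (transport cart there); 0 settlers + 1 raider across (transport cart back at the start); 0 settlers + 2 raiders across (transport cart there); 0 settlers + 2 raiders across (transport cart back at the start); 0 settlers + 3 raiders across (transport cart there); 0 settlers + 3 raiders across (transport cart back at the start); 0 settlers + 4 raiders across (transport cart there); 0 settlers + 4 raiders across (transport cart back at the start); 0 settlers + 5 raiders across (transport cart there); 0 settlers + 5 raiders across (transport cart back at the start); 0 settlers + 6 raiders across (transport cart there); 1 settler + 1 raider across (transport cart there); 1 settler + 1 raider across (transport cart back at the start); 2 settlers + 2 raiders across (transport cart there); 2 settlers + 2 raiders across (transport cart back at the start); 3 settlers + 3 raiders across (transport cart there). So no valid plan exists.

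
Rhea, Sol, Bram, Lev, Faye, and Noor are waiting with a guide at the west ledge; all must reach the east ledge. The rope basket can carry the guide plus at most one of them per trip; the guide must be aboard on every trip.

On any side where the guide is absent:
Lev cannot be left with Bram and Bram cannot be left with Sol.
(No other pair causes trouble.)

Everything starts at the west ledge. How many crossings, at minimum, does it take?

13

Counting alone: the guide can take at most 1 across per trip to the east ledge, so moving all 6 needs at least 6 loaded trips out, with a return between consecutive ones — at least 11 crossings.
The safety rule pushes this higher. Following every safe sequence of crossings, the most of the 6 that can be at the east ledge as the rope basket arrives there on crossing 11 is 5 — never all 6.
So no plan with fewer than 13 crossings exists, and this one achieves 13:
1. Guide goes to the east ledge with Bram.  [the west ledge: Faye, Lev, Noor, Rhea, Sol | the east ledge: Bram]
2. Guide goes back to the west ledge alone.  [the west ledge: Faye, Lev, Noor, Rhea, Sol | the east ledge: Bram]
3. Guide goes to the east ledge with Rhea.  [the west ledge: Faye, Lev, Noor, Sol | the east ledge: Bram, Rhea]
4. Guide goes back to the west ledge alone.  [the west ledge: Faye, Lev, Noor, Sol | the east ledge: Bram, Rhea]
5. Guide goes to the east ledge with Sol.  [the west ledge: Faye, Lev, Noor | the east ledge: Bram, Rhea, Sol]
6. Guide goes back to the west ledge with Bram.  [the west ledge: Bram, Faye, Lev, Noor | the east ledge: Rhea, Sol]
7. Guide goes to the east ledge with Lev.  [the west ledge: Bram, Faye, Noor | the east ledge: Lev, Rhea, Sol]
8. Guide goes back to the west ledge alone.  [the west ledge: Bram, Faye, Noor | the east ledge: Lev, Rhea, Sol]
9. Guide goes to the east ledge with Faye.  [the west ledge: Bram, Noor | the east ledge: Faye, Lev, Rhea, Sol]
10. Guide goes back to the west ledge alone.  [the west ledge: Bram, Noor | the east ledge: Faye, Lev, Rhea, Sol]
11. Guide goes to the east ledge with Noor.  [the west ledge: Bram | the east ledge: Faye, Lev, Noor, Rhea, Sol]
12. Guide goes back to the west ledge alone.  [the west ledge: Bram | the east ledge: Faye, Lev, Noor, Rhea, Sol]
13. Guide goes to the east ledge with Bram.  [the west ledge: — | the east ledge: Bram, Faye, Lev, Noor, Rhea, Sol]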